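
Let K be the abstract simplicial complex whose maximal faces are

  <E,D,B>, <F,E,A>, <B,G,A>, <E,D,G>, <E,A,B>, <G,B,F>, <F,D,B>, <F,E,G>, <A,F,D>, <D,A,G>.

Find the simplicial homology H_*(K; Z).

H_0 = Z,  H_1 = Z/2Z,  H_2 = 0.

Take the total order A < B < D < E < F < G on the vertex set. Then K (dimension 2) consists of the simplices:

  0-simplices (6): A, B, D, E, F, G
  1-simplices (15): AB, AD, AE, AF, AG, BD, BE, BF, BG, DE, DF, DG, EF, EG, FG
  2-simplices (10): ABE, ABG, ADF, ADG, AEF, BDE, BDF, BFG, DEG, EFG

so the chain groups are C_0 ≅ Z^6, C_1 ≅ Z^15, C_2 ≅ Z^10.

Boundary ∂_1: C_1 → C_0 sends each edge [p,q] (with p < q) to q − p.
The 6×15 boundary matrix has rank 5 and Smith normal form diag(1,1,1,1,1).

∂_2: C_2 → C_1 maps a triangle to the signed sum of its edges. For instance
  ∂AEF = EF − AF + AE,
  ∂EFG = FG − EG + EF.
As a 15×10 matrix over Z this has rank 10, with invariant factors (1,1,1,1,1,1,1,1,1,2).

Now H_k = ker ∂_k / im ∂_{k+1}, so:

  H_0: rank C_0 − rank ∂_1 = 6 − 5 = 1, and the invariant factors of ∂_1 are all 1, so H_0 = Z.
  H_1: rank ker ∂_1 − rank ∂_2 = (15 − 5) − 10 = 0, and ∂_2 has invariant factor 2 > 1, so H_1 = Z/2Z.
  H_2: rank ker ∂_2 − rank ∂_3 = (10 − 10) − 0 = 0, and there is no ∂_3, so H_2 = 0.

(K is a triangulation of the real projective plane RP^2.)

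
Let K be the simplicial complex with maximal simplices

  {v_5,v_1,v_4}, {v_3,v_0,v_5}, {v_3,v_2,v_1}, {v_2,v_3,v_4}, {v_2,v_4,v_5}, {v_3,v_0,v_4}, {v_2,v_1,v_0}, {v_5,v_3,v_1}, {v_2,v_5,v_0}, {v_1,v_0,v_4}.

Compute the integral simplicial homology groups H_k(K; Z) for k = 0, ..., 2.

H_0 = Z,  H_1 = Z/2,  H_2 = 0.

K has 6 vertices, 15 edges, 10 triangles.
rank ∂_0 = 0, rank ∂_1 = 5 ⇒ b_0 = 6 − 0 − 5 = 1; all invariant factors of ∂_1 are 1 so no torsion. So H_0 = Z.
rank ∂_1 = 5, rank ∂_2 = 10 ⇒ b_1 = 15 − 5 − 10 = 0; ∂_2 has invariant factor(s) [2] giving torsion. So H_1 = Z/2.
rank ∂_2 = 10, rank ∂_3 = 0 ⇒ b_2 = 10 − 10 − 0 = 0. So H_2 = 0.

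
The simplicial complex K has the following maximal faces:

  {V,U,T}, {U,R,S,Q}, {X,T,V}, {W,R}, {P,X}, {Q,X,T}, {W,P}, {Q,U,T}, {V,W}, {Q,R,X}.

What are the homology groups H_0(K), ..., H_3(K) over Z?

H_0 ≅ Z,  H_1 ≅ Z^2,  H_2 = 0,  H_3 = 0.

Order the vertices as P < Q < R < S < T < U < V < W < X. Listing each simplex with vertices in this order, K has dimension 3 with simplices:

  0-simplices (9): P, Q, R, S, T, U, V, W, X
  1-simplices (18): PW, PX, QR, QS, QT, QU, QX, RS, RU, RW, RX, SU, TU, TV, TX, UV, VW, VX
  2-simplices (9): QRS, QRU, QRX, QSU, QTU, QTX, RSU, TUV, TVX
  3-simplices (1): QRSU

giving chain groups C_0 ≅ Z^9, C_1 ≅ Z^18, C_2 ≅ Z^9, C_3 ≅ Z^1.

Boundary ∂_1: C_1 → C_0 sends each edge [p,q] (with p < q) to q − p.
This gives a 9×18 integer matrix of rank 8; reducing to Smith normal form yields diagonal entries (1,1,1,1,1,1,1,1).

∂_2: C_2 → C_1 maps a triangle to the signed sum of its edges. For instance
  ∂QTU = TU − QU + QT,
  ∂TVX = VX − TX + TV.
This gives a 18×9 integer matrix of rank 8; reducing to Smith normal form yields diagonal entries (1,1,1,1,1,1,1,1).

Boundary ∂_3: C_3 → C_2 sends each 3-simplex σ to the alternating sum Σ_i (−1)^i (σ with its i-th vertex removed). For instance
  ∂QRSU = RSU − QSU + QRU − QRS.
This gives a 9×1 integer matrix of rank 1; reducing to Smith normal form yields diagonal entries (1).

Now H_k = ker ∂_k / im ∂_{k+1}, so:

  H_0: rank C_0 − rank ∂_1 = 9 − 8 = 1, and the invariant factors of ∂_1 are all 1, so H_0 = Z.
  H_1: rank ker ∂_1 − rank ∂_2 = (18 − 8) − 8 = 2, and the invariant factors of ∂_2 are all 1, so H_1 = Z^2.
  H_2: rank ker ∂_2 − rank ∂_3 = (9 − 8) − 1 = 0, and the invariant factors of ∂_3 are all 1, so H_2 = 0.
  H_3: rank ker ∂_3 − rank ∂_4 = (1 − 1) − 0 = 0, and there is no ∂_4, so H_3 = 0.

As a check, the Euler characteristic is 9 − 18 + 9 − 1 = -1, which agrees with 1 − 2 + 0 − 0 = -1.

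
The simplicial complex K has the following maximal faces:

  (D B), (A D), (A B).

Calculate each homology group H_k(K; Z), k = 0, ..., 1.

Fix the vertex order A < B < D and write every simplex with vertices in increasing order. Then dim K = 1 and the simplices of K are:

  0-simplices (3): A, B, D
  1-simplices (3): AB, AD, BD

Hence C_0 ≅ Z^3, C_1 ≅ Z^3.

The boundary map ∂_1: C_1 → C_0 is given by ∂[p,q] = [q] − [p].
As a 3×3 matrix over Z this has rank 2, with invariant factors (1,1).

Computing H_k = (kernel of ∂_k) / (image of ∂_{k+1}):

  H_0: rank C_0 − rank ∂_1 = 3 − 2 = 1, and the invariant factors of ∂_1 are all 1, so H_0 = Z.
  H_1: rank ker ∂_1 − rank ∂_2 = (3 − 2) − 0 = 1, and there is no ∂_2, so H_1 = Z.

As a check, the Euler characteristic is 3 − 3 = 0, which agrees with 1 − 1 = 0.

H_0 ≅ Z,  H_1 ≅ Z.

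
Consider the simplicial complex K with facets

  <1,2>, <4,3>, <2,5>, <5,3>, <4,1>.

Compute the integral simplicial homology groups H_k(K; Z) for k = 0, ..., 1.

H_0 ≅ Z,  H_1 ≅ Z.

We work with the vertex ordering 1 < 2 < 3 < 4 < 5. The simplices of K, each written with vertices in increasing order, are:

  0-simplices (5): [1], [2], [3], [4], [5]
  1-simplices (5): [1,2], [1,4], [2,5], [3,4], [3,5]

giving chain groups C_0 ≅ Z^5, C_1 ≅ Z^5.

Boundary ∂_1: C_1 → C_0 maps an edge to its endpoints' difference, ∂[p,q] = q − p. For instance
  ∂[3,5] = [5] − [3].
The resulting 5×5 matrix has rank 4, and its Smith normal form has invariant factors (1,1,1,1).

Computing H_k = (kernel of ∂_k) / (image of ∂_{k+1}):

  H_0: rank C_0 − rank ∂_1 = 5 − 4 = 1, and the invariant factors of ∂_1 are all 1, so H_0 = Z.
  H_1: rank ker ∂_1 − rank ∂_2 = (5 − 4) − 0 = 1, and there is no ∂_2, so H_1 = Z.

As a check, the Euler characteristic is 5 − 5 = 0, which agrees with 1 − 1 = 0.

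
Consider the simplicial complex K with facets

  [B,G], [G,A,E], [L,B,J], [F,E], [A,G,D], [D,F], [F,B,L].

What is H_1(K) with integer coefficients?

K has 8 vertices, 13 edges, 4 triangles.
rank ∂_1 = 7, rank ∂_2 = 4 ⇒ b_1 = 13 − 7 − 4 = 2; all invariant factors of ∂_2 are 1 so no torsion. So H_1 ≅ Z^2.

H_1 = Z^2.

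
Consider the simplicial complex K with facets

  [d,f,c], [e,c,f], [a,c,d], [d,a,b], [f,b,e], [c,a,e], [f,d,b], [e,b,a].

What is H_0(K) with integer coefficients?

H_0 = Z.

Take the total order a < b < c < d < e < f on the vertex set. Then K (dimension 2) consists of the simplices:

  0-simplices (6): a, b, c, d, e, f
  1-simplices (12): ab, ac, ad, ae, bd, be, bf, cd, ce, cf, df, ef
  2-simplices (8): abd, abe, acd, ace, bdf, bef, cdf, cef

so the chain groups are C_0 ≅ Z^6, C_1 ≅ Z^12, C_2 ≅ Z^8.

The boundary map ∂_1: C_1 → C_0 maps an edge to its endpoints' difference, ∂[p,q] = q − p.
The 6×12 boundary matrix has rank 5 and Smith normal form diag(1,1,1,1,1).

∂_2: C_2 → C_1 sends each 2-simplex [p,q,r] to [q,r] − [p,r] + [p,q]. For instance
  ∂abe = be − ae + ab,
  ∂ace = ce − ae + ac.
This gives a 12×8 integer matrix of rank 7; reducing to Smith normal form yields diagonal entries (1,1,1,1,1,1,1).

Reading off H_k = ker ∂_k / im ∂_{k+1}:

  H_0: rank C_0 − rank ∂_1 = 6 − 5 = 1, and the invariant factors of ∂_1 are all 1, so H_0 ≅ Z.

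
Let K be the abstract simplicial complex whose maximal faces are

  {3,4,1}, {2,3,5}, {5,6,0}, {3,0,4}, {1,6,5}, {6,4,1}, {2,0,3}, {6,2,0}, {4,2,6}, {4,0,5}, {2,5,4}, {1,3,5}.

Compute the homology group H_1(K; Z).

H_1 = Z/2.

Take the total order 0 < 1 < 2 < 3 < 4 < 5 < 6 on the vertex set. Then K (dimension 2) consists of the simplices:

  0-simplices (7): [0], [1], [2], [3], [4], [5], [6]
  1-simplices (18): [0,2], [0,3], [0,4], [0,5], [0,6], [1,3], [1,4], [1,5], [1,6], [2,3], [2,4], [2,5], [2,6], [3,4], [3,5], [4,5], [4,6], [5,6]
  2-simplices (12): [0,2,3], [0,2,6], [0,3,4], [0,4,5], [0,5,6], [1,3,4], [1,3,5], [1,4,6], [1,5,6], [2,3,5], [2,4,5], [2,4,6]

so the chain groups are C_0 ≅ Z^7, C_1 ≅ Z^18, C_2 ≅ Z^12.

Boundary ∂_1: C_1 → C_0 sends each edge [p,q] (with p < q) to q − p.
As a 7×18 matrix over Z this has rank 6, with invariant factors (1,1,1,1,1,1).

The boundary map ∂_2: C_2 → C_1 acts by ∂[p,q,r] = [q,r] − [p,r] + [p,q]. For instance
  ∂[2,4,6] = [4,6] − [2,6] + [2,4],
  ∂[1,3,4] = [3,4] − [1,4] + [1,3].
The resulting 18×12 matrix has rank 12, and its Smith normal form has invariant factors (1,1,1,1,1,1,1,1,1,1,1,2).

Now H_k = ker ∂_k / im ∂_{k+1}, so:

  H_1: rank ker ∂_1 − rank ∂_2 = (18 − 6) − 12 = 0, and ∂_2 has invariant factor 2 > 1, so H_1 = Z/2.

(K is a triangulation of the real projective plane RP^2.)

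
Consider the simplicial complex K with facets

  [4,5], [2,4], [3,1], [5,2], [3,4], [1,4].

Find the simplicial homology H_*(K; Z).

H_0 ≅ Z,  H_1 ≅ Z^2.

Fix the vertex order 1 < 2 < 3 < 4 < 5 and write every simplex with vertices in increasing order. Then dim K = 1 and the simplices of K are:

  0-simplices (5): [1], [2], [3], [4], [5]
  1-simplices (6): [1,3], [1,4], [2,4], [2,5], [3,4], [4,5]

giving chain groups C_0 ≅ Z^5, C_1 ≅ Z^6.

Boundary ∂_1: C_1 → C_0 sends each edge [p,q] (with p < q) to q − p. For instance
  ∂[1,3] = [3] − [1].
The resulting 5×6 matrix has rank 4, and its Smith normal form has invariant factors (1,1,1,1).

Now H_k = ker ∂_k / im ∂_{k+1}, so:

  H_0: rank C_0 − rank ∂_1 = 5 − 4 = 1, and the invariant factors of ∂_1 are all 1, so H_0 ≅ Z.
  H_1: rank ker ∂_1 − rank ∂_2 = (6 − 4) − 0 = 2, and there is no ∂_2, so H_1 ≅ Z^2.

As a check, the Euler characteristic is 5 − 6 = -1, which agrees with 1 − 2 = -1.
(K is a triangulation of a wedge of 2 circles.)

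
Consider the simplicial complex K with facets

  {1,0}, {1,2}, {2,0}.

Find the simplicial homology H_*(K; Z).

H_0 ≅ Z,  H_1 ≅ Z.

Take the total order 0 < 1 < 2 on the vertex set. Then K (dimension 1) consists of the simplices:

  0-simplices (3): [0], [1], [2]
  1-simplices (3): [0,1], [0,2], [1,2]

giving chain groups C_0 ≅ Z^3, C_1 ≅ Z^3.

The boundary map ∂_1: C_1 → C_0 is given by ∂[p,q] = [q] − [p]. For instance
  ∂[1,2] = [2] − [1].
As a 3×3 matrix over Z this has rank 2, with invariant factors (1,1).

Reading off H_k = ker ∂_k / im ∂_{k+1}:

  H_0: rank C_0 − rank ∂_1 = 3 − 2 = 1, and the invariant factors of ∂_1 are all 1, so H_0 ≅ Z.
  H_1: rank ker ∂_1 − rank ∂_2 = (3 − 2) − 0 = 1, and there is no ∂_2, so H_1 ≅ Z.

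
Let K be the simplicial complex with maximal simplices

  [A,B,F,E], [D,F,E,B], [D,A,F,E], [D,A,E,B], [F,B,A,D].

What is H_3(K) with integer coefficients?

Take the total order A < B < D < E < F on the vertex set. Then K (dimension 3) consists of the simplices:

  0-simplices (5): A, B, D, E, F
  1-simplices (10): AB, AD, AE, AF, BD, BE, BF, DE, DF, EF
  2-simplices (10): ABD, ABE, ABF, ADE, ADF, AEF, BDE, BDF, BEF, DEF
  3-simplices (5): ABDE, ABDF, ABEF, ADEF, BDEF

giving chain groups C_0 ≅ Z^5, C_1 ≅ Z^10, C_2 ≅ Z^10, C_3 ≅ Z^5.

∂_1: C_1 → C_0 maps an edge to its endpoints' difference, ∂[p,q] = q − p. For instance
  ∂AB = B − A.
The 5×10 boundary matrix has rank 4 and Smith normal form diag(1,1,1,1).

Boundary ∂_2: C_2 → C_1 acts by ∂[p,q,r] = [q,r] − [p,r] + [p,q]. For instance
  ∂AEF = EF − AF + AE,
  ∂ABD = BD − AD + AB.
This gives a 10×10 integer matrix of rank 6; reducing to Smith normal form yields diagonal entries (1,1,1,1,1,1).

The boundary map ∂_3: C_3 → C_2 sends each 3-simplex σ to the alternating sum Σ_i (−1)^i (σ with its i-th vertex removed). For instance
  ∂BDEF = DEF − BEF + BDF − BDE,
  ∂ABDF = BDF − ADF + ABF − ABD.
The 10×5 boundary matrix has rank 4 and Smith normal form diag(1,1,1,1).

Reading off H_k = ker ∂_k / im ∂_{k+1}:

  H_3: rank ker ∂_3 − rank ∂_4 = (5 − 4) − 0 = 1, and there is no ∂_4, so H_3 = Z.

H_3 ≅ Z.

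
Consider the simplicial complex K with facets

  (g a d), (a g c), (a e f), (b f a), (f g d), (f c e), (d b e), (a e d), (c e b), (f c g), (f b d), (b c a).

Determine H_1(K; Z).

H_1 ≅ Z/2.

Fix the vertex order a < b < c < d < e < f < g and write every simplex with vertices in increasing order. Then dim K = 2 and the simplices of K are:

  0-simplices (7): a, b, c, d, e, f, g
  1-simplices (18): ab, ac, ad, ae, af, ag, bc, bd, be, bf, ce, cf, cg, de, df, dg, ef, fg
  2-simplices (12): abc, abf, acg, ade, adg, aef, bce, bde, bdf, cef, cfg, dfg

giving chain groups C_0 ≅ Z^7, C_1 ≅ Z^18, C_2 ≅ Z^12.

The boundary map ∂_1: C_1 → C_0 maps an edge to its endpoints' difference, ∂[p,q] = q − p.
The resulting 7×18 matrix has rank 6, and its Smith normal form has invariant factors (1,1,1,1,1,1).

The boundary map ∂_2: C_2 → C_1 acts by ∂[p,q,r] = [q,r] − [p,r] + [p,q]. For instance
  ∂abc = bc − ac + ab,
  ∂dfg = fg − dg + df.
The resulting 18×12 matrix has rank 12, and its Smith normal form has invariant factors (1,1,1,1,1,1,1,1,1,1,1,2).

Computing H_k = (kernel of ∂_k) / (image of ∂_{k+1}):

  H_1: rank ker ∂_1 − rank ∂_2 = (18 − 6) − 12 = 0, and ∂_2 has invariant factor 2 > 1, so H_1 = Z/2.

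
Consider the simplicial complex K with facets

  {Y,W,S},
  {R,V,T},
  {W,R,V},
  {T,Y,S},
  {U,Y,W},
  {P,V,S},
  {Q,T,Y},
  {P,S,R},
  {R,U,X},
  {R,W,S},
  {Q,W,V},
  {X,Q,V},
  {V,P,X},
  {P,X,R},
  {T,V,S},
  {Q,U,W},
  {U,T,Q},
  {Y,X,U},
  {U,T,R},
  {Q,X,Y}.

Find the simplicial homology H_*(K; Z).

Order the vertices as P < Q < R < S < T < U < V < W < X < Y. Listing each simplex with vertices in this order, K has dimension 2 with simplices:

  0-simplices (10): P, Q, R, S, T, U, V, W, X, Y
  1-simplices (30): PR, PS, PV, PX, QT, QU, QV, QW, QX, QY, RS, RT, RU, RV, RW, RX, ST, SV, SW, SY, TU, TV, TY, UW, UX, UY, VW, VX, WY, XY
  2-simplices (20): PRS, PRX, PSV, PVX, QTU, QTY, QUW, QVW, QVX, QXY, RSW, RTU, RTV, RUX, RVW, STV, STY, SWY, UWY, UXY

so the chain groups are C_0 ≅ Z^10, C_1 ≅ Z^30, C_2 ≅ Z^20.

∂_1: C_1 → C_0 is given by ∂[p,q] = [q] − [p].
As a 10×30 matrix over Z this has rank 9, with invariant factors (1,1,1,1,1,1,1,1,1).

Boundary ∂_2: C_2 → C_1 acts by ∂[p,q,r] = [q,r] − [p,r] + [p,q]. For instance
  ∂STY = TY − SY + ST,
  ∂RUX = UX − RX + RU.
As a 30×20 matrix over Z this has rank 20, with invariant factors (1,1,1,1,1,1,1,1,1,1,1,1,1,1,1,1,1,1,1,2).

Computing H_k = (kernel of ∂_k) / (image of ∂_{k+1}):

  H_0: rank C_0 − rank ∂_1 = 10 − 9 = 1, and the invariant factors of ∂_1 are all 1, so H_0 = Z.
  H_1: rank ker ∂_1 − rank ∂_2 = (30 − 9) − 20 = 1, and ∂_2 has invariant factor 2 > 1, so H_1 = Z × Z/2.
  H_2: rank ker ∂_2 − rank ∂_3 = (20 − 20) − 0 = 0, and there is no ∂_3, so H_2 = 0.

As a check, the Euler characteristic is 10 − 30 + 20 = 0, which agrees with 1 − 1 + 0 = 0.

H_0 ≅ Z,  H_1 ≅ Z × Z/2,  H_2 = 0.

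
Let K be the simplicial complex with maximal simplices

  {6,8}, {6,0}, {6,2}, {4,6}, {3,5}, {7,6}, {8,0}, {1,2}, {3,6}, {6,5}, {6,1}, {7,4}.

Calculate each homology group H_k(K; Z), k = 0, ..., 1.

Fix the vertex order 0 < 1 < 2 < 3 < 4 < 5 < 6 < 7 < 8 and write every simplex with vertices in increasing order. Then dim K = 1 and the simplices of K are:

  0-simplices (9): [0], [1], [2], [3], [4], [5], [6], [7], [8]
  1-simplices (12): [0,6], [0,8], [1,2], [1,6], [2,6], [3,5], [3,6], [4,6], [4,7], [5,6], [6,7], [6,8]

Hence C_0 ≅ Z^9, C_1 ≅ Z^12.

∂_1: C_1 → C_0 is given by ∂[p,q] = [q] − [p].
This gives a 9×12 integer matrix of rank 8; reducing to Smith normal form yields diagonal entries (1,1,1,1,1,1,1,1).

Now H_k = ker ∂_k / im ∂_{k+1}, so:

  H_0: rank C_0 − rank ∂_1 = 9 − 8 = 1, and the invariant factors of ∂_1 are all 1, so H_0 = Z.
  H_1: rank ker ∂_1 − rank ∂_2 = (12 − 8) − 0 = 4, and there is no ∂_2, so H_1 = Z^4.

H_0 = Z,  H_1 = Z^4.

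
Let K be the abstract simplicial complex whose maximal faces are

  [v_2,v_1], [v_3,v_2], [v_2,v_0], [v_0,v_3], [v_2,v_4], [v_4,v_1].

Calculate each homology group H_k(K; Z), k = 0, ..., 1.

H_0 ≅ Z,  H_1 ≅ Z^2.

K has 5 vertices, 6 edges.
rank ∂_0 = 0, rank ∂_1 = 4 ⇒ b_0 = 5 − 0 − 4 = 1; all invariant factors of ∂_1 are 1 so no torsion. So H_0 = Z.
rank ∂_1 = 4, rank ∂_2 = 0 ⇒ b_1 = 6 − 4 − 0 = 2. So H_1 = Z^2.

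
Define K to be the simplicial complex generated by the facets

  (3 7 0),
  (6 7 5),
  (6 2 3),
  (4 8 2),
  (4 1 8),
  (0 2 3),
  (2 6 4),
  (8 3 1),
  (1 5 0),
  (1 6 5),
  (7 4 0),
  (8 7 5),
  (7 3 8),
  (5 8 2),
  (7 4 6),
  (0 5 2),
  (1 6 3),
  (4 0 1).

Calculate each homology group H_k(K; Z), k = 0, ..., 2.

We work with the vertex ordering 0 < 1 < 2 < 3 < 4 < 5 < 6 < 7 < 8. The simplices of K, each written with vertices in increasing order, are:

  0-simplices (9): [0], [1], [2], [3], [4], [5], [6], [7], [8]
  1-simplices (27): (27 of them)
  2-simplices (18): [0,1,4], [0,1,5], [0,2,3], [0,2,5], [0,3,7], [0,4,7], [1,3,6], [1,3,8], [1,4,8], [1,5,6], [2,3,6], [2,4,6], [2,4,8], [2,5,8], [3,7,8], [4,6,7], [5,6,7], [5,7,8]

giving chain groups C_0 ≅ Z^9, C_1 ≅ Z^27, C_2 ≅ Z^18.

∂_1: C_1 → C_0 is given by ∂[p,q] = [q] − [p]. For instance
  ∂[4,7] = [7] − [4].
The resulting 9×27 matrix has rank 8, and its Smith normal form has invariant factors (1,1,1,1,1,1,1,1).

Boundary ∂_2: C_2 → C_1 maps a triangle to the signed sum of its edges. For instance
  ∂[2,3,6] = [3,6] − [2,6] + [2,3],
  ∂[2,4,8] = [4,8] − [2,8] + [2,4].
This gives a 27×18 integer matrix of rank 17; reducing to Smith normal form yields diagonal entries (1,1,1,1,1,1,1,1,1,1,1,1,1,1,1,1,1).

Reading off H_k = ker ∂_k / im ∂_{k+1}:

  H_0: rank C_0 − rank ∂_1 = 9 − 8 = 1, and the invariant factors of ∂_1 are all 1, so H_0 ≅ Z.
  H_1: rank ker ∂_1 − rank ∂_2 = (27 − 8) − 17 = 2, and the invariant factors of ∂_2 are all 1, so H_1 ≅ Z^2.
  H_2: rank ker ∂_2 − rank ∂_3 = (18 − 17) − 0 = 1, and there is no ∂_3, so H_2 ≅ Z.

H_0 ≅ Z,  H_1 ≅ Z^2,  H_2 ≅ Z.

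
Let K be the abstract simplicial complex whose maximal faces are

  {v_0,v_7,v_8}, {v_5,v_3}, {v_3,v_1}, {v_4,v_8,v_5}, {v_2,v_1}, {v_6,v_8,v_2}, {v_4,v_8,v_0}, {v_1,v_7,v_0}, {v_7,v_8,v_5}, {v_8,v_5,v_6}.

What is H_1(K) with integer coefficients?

H_1 = Z^2.

Order the vertices as v_0 < v_1 < v_2 < v_3 < v_4 < v_5 < v_6 < v_7 < v_8. Listing each simplex with vertices in this order, K has dimension 2 with simplices:

  0-simplices (9): [v_0], [v_1], [v_2], [v_3], [v_4], [v_5], [v_6], [v_7], [v_8]
  1-simplices (17): (17 of them)
  2-simplices (7): [v_0,v_1,v_7], [v_0,v_4,v_8], [v_0,v_7,v_8], [v_2,v_6,v_8], [v_4,v_5,v_8], [v_5,v_6,v_8], [v_5,v_7,v_8]

so the chain groups are C_0 ≅ Z^9, C_1 ≅ Z^17, C_2 ≅ Z^7.

∂_1: C_1 → C_0 sends each edge [p,q] (with p < q) to q − p. For instance
  ∂[v_4,v_5] = [v_5] − [v_4].
The resulting 9×17 matrix has rank 8, and its Smith normal form has invariant factors (1,1,1,1,1,1,1,1).

The boundary map ∂_2: C_2 → C_1 acts by ∂[p,q,r] = [q,r] − [p,r] + [p,q]. For instance
  ∂[v_0,v_7,v_8] = [v_7,v_8] − [v_0,v_8] + [v_0,v_7],
  ∂[v_5,v_7,v_8] = [v_7,v_8] − [v_5,v_8] + [v_5,v_7].
This gives a 17×7 integer matrix of rank 7; reducing to Smith normal form yields diagonal entries (1,1,1,1,1,1,1).

Computing H_k = (kernel of ∂_k) / (image of ∂_{k+1}):

  H_1: rank ker ∂_1 − rank ∂_2 = (17 − 8) − 7 = 2, and the invariant factors of ∂_2 are all 1, so H_1 ≅ Z^2.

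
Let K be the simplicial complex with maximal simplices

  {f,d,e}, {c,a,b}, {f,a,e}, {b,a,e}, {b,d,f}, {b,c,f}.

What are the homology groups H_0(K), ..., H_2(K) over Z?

H_0 ≅ Z,  H_1 ≅ Z,  H_2 = 0.

K has 6 vertices, 12 edges, 6 triangles.
rank ∂_0 = 0, rank ∂_1 = 5 ⇒ b_0 = 6 − 0 − 5 = 1; all invariant factors of ∂_1 are 1 so no torsion. So H_0 ≅ Z.
rank ∂_1 = 5, rank ∂_2 = 6 ⇒ b_1 = 12 − 5 − 6 = 1; all invariant factors of ∂_2 are 1 so no torsion. So H_1 ≅ Z.
rank ∂_2 = 6, rank ∂_3 = 0 ⇒ b_2 = 6 − 6 − 0 = 0. So H_2 ≅ 0.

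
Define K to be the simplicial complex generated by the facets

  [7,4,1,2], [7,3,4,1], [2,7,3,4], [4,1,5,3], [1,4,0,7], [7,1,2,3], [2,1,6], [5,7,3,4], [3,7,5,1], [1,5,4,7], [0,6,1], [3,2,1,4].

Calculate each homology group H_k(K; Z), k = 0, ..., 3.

H_0 ≅ Z,  H_1 = 0,  H_2 = 0,  H_3 ≅ Z^2.

K has 8 vertices, 20 edges, 21 triangles, 10 3-simplices.
rank ∂_0 = 0, rank ∂_1 = 7 ⇒ b_0 = 8 − 0 − 7 = 1; all invariant factors of ∂_1 are 1 so no torsion. So H_0 ≅ Z.
rank ∂_1 = 7, rank ∂_2 = 13 ⇒ b_1 = 20 − 7 − 13 = 0; all invariant factors of ∂_2 are 1 so no torsion. So H_1 ≅ 0.
rank ∂_2 = 13, rank ∂_3 = 8 ⇒ b_2 = 21 − 13 − 8 = 0; all invariant factors of ∂_3 are 1 so no torsion. So H_2 ≅ 0.
rank ∂_3 = 8, rank ∂_4 = 0 ⇒ b_3 = 10 − 8 − 0 = 2. So H_3 ≅ Z^2.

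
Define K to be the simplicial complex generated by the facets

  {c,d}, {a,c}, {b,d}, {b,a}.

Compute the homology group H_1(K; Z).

Take the total order a < b < c < d on the vertex set. Then K (dimension 1) consists of the simplices:

  0-simplices (4): a, b, c, d
  1-simplices (4): ab, ac, bd, cd

so the chain groups are C_0 ≅ Z^4, C_1 ≅ Z^4.

The boundary map ∂_1: C_1 → C_0 sends each edge [p,q] (with p < q) to q − p.
This gives a 4×4 integer matrix of rank 3; reducing to Smith normal form yields diagonal entries (1,1,1).

Now H_k = ker ∂_k / im ∂_{k+1}, so:

  H_1: rank ker ∂_1 − rank ∂_2 = (4 − 3) − 0 = 1, and there is no ∂_2, so H_1 = Z.

H_1 = Z.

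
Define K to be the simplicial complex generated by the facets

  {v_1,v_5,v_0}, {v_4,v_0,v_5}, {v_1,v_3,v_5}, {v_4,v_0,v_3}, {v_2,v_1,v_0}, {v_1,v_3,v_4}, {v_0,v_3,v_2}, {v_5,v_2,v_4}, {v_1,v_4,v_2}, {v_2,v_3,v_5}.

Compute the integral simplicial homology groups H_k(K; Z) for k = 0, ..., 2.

K has 6 vertices, 15 edges, 10 triangles.
rank ∂_0 = 0, rank ∂_1 = 5 ⇒ b_0 = 6 − 0 − 5 = 1; all invariant factors of ∂_1 are 1 so no torsion. So H_0 = Z.
rank ∂_1 = 5, rank ∂_2 = 10 ⇒ b_1 = 15 − 5 − 10 = 0; ∂_2 has invariant factor(s) [2] giving torsion. So H_1 = Z/2.
rank ∂_2 = 10, rank ∂_3 = 0 ⇒ b_2 = 10 − 10 − 0 = 0. So H_2 = 0.

H_0 = Z,  H_1 = Z/2,  H_2 = 0.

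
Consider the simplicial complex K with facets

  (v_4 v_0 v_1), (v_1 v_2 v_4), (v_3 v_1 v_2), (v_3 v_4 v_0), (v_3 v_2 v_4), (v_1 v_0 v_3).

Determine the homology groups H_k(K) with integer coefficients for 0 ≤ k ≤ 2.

Fix the vertex order v_0 < v_1 < v_2 < v_3 < v_4 and write every simplex with vertices in increasing order. Then dim K = 2 and the simplices of K are:

  0-simplices (5): [v_0], [v_1], [v_2], [v_3], [v_4]
  1-simplices (9): [v_0,v_1], [v_0,v_3], [v_0,v_4], [v_1,v_2], [v_1,v_3], [v_1,v_4], [v_2,v_3], [v_2,v_4], [v_3,v_4]
  2-simplices (6): [v_0,v_1,v_3], [v_0,v_1,v_4], [v_0,v_3,v_4], [v_1,v_2,v_3], [v_1,v_2,v_4], [v_2,v_3,v_4]

giving chain groups C_0 ≅ Z^5, C_1 ≅ Z^9, C_2 ≅ Z^6.

The boundary map ∂_1: C_1 → C_0 is given by ∂[p,q] = [q] − [p]. For instance
  ∂[v_0,v_3] = [v_3] − [v_0].
The resulting 5×9 matrix has rank 4, and its Smith normal form has invariant factors (1,1,1,1).

The boundary map ∂_2: C_2 → C_1 sends each 2-simplex [p,q,r] to [q,r] − [p,r] + [p,q]. For instance
  ∂[v_2,v_3,v_4] = [v_3,v_4] − [v_2,v_4] + [v_2,v_3],
  ∂[v_0,v_1,v_4] = [v_1,v_4] − [v_0,v_4] + [v_0,v_1].
The resulting 9×6 matrix has rank 5, and its Smith normal form has invariant factors (1,1,1,1,1).

Reading off H_k = ker ∂_k / im ∂_{k+1}:

  H_0: rank C_0 − rank ∂_1 = 5 − 4 = 1, and the invariant factors of ∂_1 are all 1, so H_0 = Z.
  H_1: rank ker ∂_1 − rank ∂_2 = (9 − 4) − 5 = 0, and the invariant factors of ∂_2 are all 1, so H_1 = 0.
  H_2: rank ker ∂_2 − rank ∂_3 = (6 − 5) − 0 = 1, and there is no ∂_3, so H_2 = Z.

H_0 = Z,  H_1 = 0,  H_2 = Z.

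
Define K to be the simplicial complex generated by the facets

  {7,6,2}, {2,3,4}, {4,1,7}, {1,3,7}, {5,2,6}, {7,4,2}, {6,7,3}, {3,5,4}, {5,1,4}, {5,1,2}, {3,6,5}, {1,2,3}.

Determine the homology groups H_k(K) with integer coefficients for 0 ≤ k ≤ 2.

We work with the vertex ordering 1 < 2 < 3 < 4 < 5 < 6 < 7. The simplices of K, each written with vertices in increasing order, are:

  0-simplices (7): [1], [2], [3], [4], [5], [6], [7]
  1-simplices (18): [1,2], [1,3], [1,4], [1,5], [1,7], [2,3], [2,4], [2,5], [2,6], [2,7], [3,4], [3,5], [3,6], [3,7], [4,5], [4,7], [5,6], [6,7]
  2-simplices (12): [1,2,3], [1,2,5], [1,3,7], [1,4,5], [1,4,7], [2,3,4], [2,4,7], [2,5,6], [2,6,7], [3,4,5], [3,5,6], [3,6,7]

so the chain groups are C_0 ≅ Z^7, C_1 ≅ Z^18, C_2 ≅ Z^12.

The boundary map ∂_1: C_1 → C_0 maps an edge to its endpoints' difference, ∂[p,q] = q − p. For instance
  ∂[2,6] = [6] − [2].
The resulting 7×18 matrix has rank 6, and its Smith normal form has invariant factors (1,1,1,1,1,1).

The boundary map ∂_2: C_2 → C_1 sends each 2-simplex [p,q,r] to [q,r] − [p,r] + [p,q]. For instance
  ∂[2,5,6] = [5,6] − [2,6] + [2,5],
  ∂[1,4,5] = [4,5] − [1,5] + [1,4].
The 18×12 boundary matrix has rank 12 and Smith normal form diag(1,1,1,1,1,1,1,1,1,1,1,2).

From H_k ≅ ker(∂_k) / im(∂_{k+1}) we obtain:

  H_0: rank C_0 − rank ∂_1 = 7 − 6 = 1, and the invariant factors of ∂_1 are all 1, so H_0 ≅ Z.
  H_1: rank ker ∂_1 − rank ∂_2 = (18 − 6) − 12 = 0, and ∂_2 has invariant factor 2 > 1, so H_1 ≅ Z/2.
  H_2: rank ker ∂_2 − rank ∂_3 = (12 − 12) − 0 = 0, and there is no ∂_3, so H_2 ≅ 0.

H_0 ≅ Z,  H_1 ≅ Z/2,  H_2 = 0.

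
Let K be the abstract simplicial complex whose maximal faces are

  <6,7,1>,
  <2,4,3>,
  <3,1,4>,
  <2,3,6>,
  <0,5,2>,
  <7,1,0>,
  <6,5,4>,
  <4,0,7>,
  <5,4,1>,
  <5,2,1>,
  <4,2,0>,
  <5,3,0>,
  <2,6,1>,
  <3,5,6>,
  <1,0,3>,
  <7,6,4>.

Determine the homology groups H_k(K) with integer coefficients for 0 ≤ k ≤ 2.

H_0 ≅ Z,  H_1 ≅ Z^2,  H_2 ≅ Z.

K has 8 vertices, 24 edges, 16 triangles.
rank ∂_0 = 0, rank ∂_1 = 7 ⇒ b_0 = 8 − 0 − 7 = 1; all invariant factors of ∂_1 are 1 so no torsion. So H_0 = Z.
rank ∂_1 = 7, rank ∂_2 = 15 ⇒ b_1 = 24 − 7 − 15 = 2; all invariant factors of ∂_2 are 1 so no torsion. So H_1 = Z^2.
rank ∂_2 = 15, rank ∂_3 = 0 ⇒ b_2 = 16 − 15 − 0 = 1. So H_2 = Z.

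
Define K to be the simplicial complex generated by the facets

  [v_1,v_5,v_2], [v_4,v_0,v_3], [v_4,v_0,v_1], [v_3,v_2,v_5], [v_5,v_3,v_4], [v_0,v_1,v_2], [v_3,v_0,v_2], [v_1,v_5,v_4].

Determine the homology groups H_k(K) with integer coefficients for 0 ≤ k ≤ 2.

Fix the vertex order v_0 < v_1 < v_2 < v_3 < v_4 < v_5 and write every simplex with vertices in increasing order. Then dim K = 2 and the simplices of K are:

  0-simplices (6): [v_0], [v_1], [v_2], [v_3], [v_4], [v_5]
  1-simplices (12): [v_0,v_1], [v_0,v_2], [v_0,v_3], [v_0,v_4], [v_1,v_2], [v_1,v_4], [v_1,v_5], [v_2,v_3], [v_2,v_5], [v_3,v_4], [v_3,v_5], [v_4,v_5]
  2-simplices (8): [v_0,v_1,v_2], [v_0,v_1,v_4], [v_0,v_2,v_3], [v_0,v_3,v_4], [v_1,v_2,v_5], [v_1,v_4,v_5], [v_2,v_3,v_5], [v_3,v_4,v_5]

so the chain groups are C_0 ≅ Z^6, C_1 ≅ Z^12, C_2 ≅ Z^8.

∂_1: C_1 → C_0 maps an edge to its endpoints' difference, ∂[p,q] = q − p. For instance
  ∂[v_3,v_4] = [v_4] − [v_3].
As a 6×12 matrix over Z this has rank 5, with invariant factors (1,1,1,1,1).

The boundary map ∂_2: C_2 → C_1 acts by ∂[p,q,r] = [q,r] − [p,r] + [p,q]. For instance
  ∂[v_0,v_1,v_2] = [v_1,v_2] − [v_0,v_2] + [v_0,v_1],
  ∂[v_2,v_3,v_5] = [v_3,v_5] − [v_2,v_5] + [v_2,v_3].
As a 12×8 matrix over Z this has rank 7, with invariant factors (1,1,1,1,1,1,1).

Computing H_k = (kernel of ∂_k) / (image of ∂_{k+1}):

  H_0: rank C_0 − rank ∂_1 = 6 − 5 = 1, and the invariant factors of ∂_1 are all 1, so H_0 = Z.
  H_1: rank ker ∂_1 − rank ∂_2 = (12 − 5) − 7 = 0, and the invariant factors of ∂_2 are all 1, so H_1 = 0.
  H_2: rank ker ∂_2 − rank ∂_3 = (8 − 7) − 0 = 1, and there is no ∂_3, so H_2 = Z.

H_0 ≅ Z,  H_1 = 0,  H_2 ≅ Z.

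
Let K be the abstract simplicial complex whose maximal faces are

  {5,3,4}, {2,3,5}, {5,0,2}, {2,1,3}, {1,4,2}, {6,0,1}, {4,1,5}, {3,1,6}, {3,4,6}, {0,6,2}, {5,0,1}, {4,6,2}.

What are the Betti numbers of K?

b_0 = 1, b_1 = 0, b_2 = 0.

We work with the vertex ordering 0 < 1 < 2 < 3 < 4 < 5 < 6. The simplices of K, each written with vertices in increasing order, are:

  0-simplices (7): [0], [1], [2], [3], [4], [5], [6]
  1-simplices (18): [0,1], [0,2], [0,5], [0,6], [1,2], [1,3], [1,4], [1,5], [1,6], [2,3], [2,4], [2,5], [2,6], [3,4], [3,5], [3,6], [4,5], [4,6]
  2-simplices (12): [0,1,5], [0,1,6], [0,2,5], [0,2,6], [1,2,3], [1,2,4], [1,3,6], [1,4,5], [2,3,5], [2,4,6], [3,4,5], [3,4,6]

Hence C_0 ≅ Z^7, C_1 ≅ Z^18, C_2 ≅ Z^12.

∂_1: C_1 → C_0 is given by ∂[p,q] = [q] − [p]. For instance
  ∂[1,6] = [6] − [1].
This gives a 7×18 integer matrix of rank 6; reducing to Smith normal form yields diagonal entries (1,1,1,1,1,1).

The boundary map ∂_2: C_2 → C_1 maps a triangle to the signed sum of its edges. For instance
  ∂[0,2,6] = [2,6] − [0,6] + [0,2],
  ∂[1,3,6] = [3,6] − [1,6] + [1,3].
The 18×12 boundary matrix has rank 12 and Smith normal form diag(1,1,1,1,1,1,1,1,1,1,1,2).

From H_k ≅ ker(∂_k) / im(∂_{k+1}) we obtain:

  H_0: rank C_0 − rank ∂_1 = 7 − 6 = 1, and the invariant factors of ∂_1 are all 1, so H_0 ≅ Z.
  H_1: rank ker ∂_1 − rank ∂_2 = (18 − 6) − 12 = 0, and ∂_2 has invariant factor 2 > 1, so H_1 ≅ Z/2Z.
  H_2: rank ker ∂_2 − rank ∂_3 = (12 − 12) − 0 = 0, and there is no ∂_3, so H_2 ≅ 0.

Hence the Betti numbers are b_0 = 1, b_1 = 0, b_2 = 0.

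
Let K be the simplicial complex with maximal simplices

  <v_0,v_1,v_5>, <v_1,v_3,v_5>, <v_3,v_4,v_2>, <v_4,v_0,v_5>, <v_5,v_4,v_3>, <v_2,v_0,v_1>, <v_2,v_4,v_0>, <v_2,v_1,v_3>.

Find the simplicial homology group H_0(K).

K has 6 vertices, 12 edges, 8 triangles.
rank ∂_0 = 0, rank ∂_1 = 5 ⇒ b_0 = 6 − 0 − 5 = 1; all invariant factors of ∂_1 are 1 so no torsion. So H_0 = Z.

H_0 ≅ Z.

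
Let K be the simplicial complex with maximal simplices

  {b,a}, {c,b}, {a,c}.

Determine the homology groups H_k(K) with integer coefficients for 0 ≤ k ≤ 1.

H_0 = Z,  H_1 = Z.

Fix the vertex order a < b < c and write every simplex with vertices in increasing order. Then dim K = 1 and the simplices of K are:

  0-simplices (3): a, b, c
  1-simplices (3): ab, ac, bc

Hence C_0 ≅ Z^3, C_1 ≅ Z^3.

The boundary map ∂_1: C_1 → C_0 maps an edge to its endpoints' difference, ∂[p,q] = q − p. For instance
  ∂ac = c − a.
As a 3×3 matrix over Z this has rank 2, with invariant factors (1,1).

Now H_k = ker ∂_k / im ∂_{k+1}, so:

  H_0: rank C_0 − rank ∂_1 = 3 − 2 = 1, and the invariant factors of ∂_1 are all 1, so H_0 ≅ Z.
  H_1: rank ker ∂_1 − rank ∂_2 = (3 − 2) − 0 = 1, and there is no ∂_2, so H_1 ≅ Z.

(K is a triangulation of the circle S^1.)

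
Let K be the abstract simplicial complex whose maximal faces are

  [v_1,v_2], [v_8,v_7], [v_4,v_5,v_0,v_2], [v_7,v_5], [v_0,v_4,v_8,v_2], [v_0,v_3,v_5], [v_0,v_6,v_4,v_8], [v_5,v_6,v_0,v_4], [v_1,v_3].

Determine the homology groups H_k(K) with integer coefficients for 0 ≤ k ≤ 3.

H_0 ≅ Z,  H_1 ≅ Z^2,  H_2 = 0,  H_3 = 0.

Order the vertices as v_0 < v_1 < v_2 < v_3 < v_4 < v_5 < v_6 < v_7 < v_8. Listing each simplex with vertices in this order, K has dimension 3 with simplices:

  0-simplices (9): [v_0], [v_1], [v_2], [v_3], [v_4], [v_5], [v_6], [v_7], [v_8]
  1-simplices (19): (19 of them)
  2-simplices (13): (13 of them)
  3-simplices (4): [v_0,v_2,v_4,v_5], [v_0,v_2,v_4,v_8], [v_0,v_4,v_5,v_6], [v_0,v_4,v_6,v_8]

giving chain groups C_0 ≅ Z^9, C_1 ≅ Z^19, C_2 ≅ Z^13, C_3 ≅ Z^4.

The boundary map ∂_1: C_1 → C_0 sends each edge [p,q] (with p < q) to q − p. For instance
  ∂[v_1,v_2] = [v_2] − [v_1].
As a 9×19 matrix over Z this has rank 8, with invariant factors (1,1,1,1,1,1,1,1).

∂_2: C_2 → C_1 maps a triangle to the signed sum of its edges. For instance
  ∂[v_0,v_2,v_4] = [v_2,v_4] − [v_0,v_4] + [v_0,v_2],
  ∂[v_4,v_6,v_8] = [v_6,v_8] − [v_4,v_8] + [v_4,v_6].
The resulting 19×13 matrix has rank 9, and its Smith normal form has invariant factors (1,1,1,1,1,1,1,1,1).

∂_3: C_3 → C_2 sends each 3-simplex σ to the alternating sum Σ_i (−1)^i (σ with its i-th vertex removed). For instance
  ∂[v_0,v_4,v_6,v_8] = [v_4,v_6,v_8] − [v_0,v_6,v_8] + [v_0,v_4,v_8] − [v_0,v_4,v_6],
  ∂[v_0,v_2,v_4,v_5] = [v_2,v_4,v_5] − [v_0,v_4,v_5] + [v_0,v_2,v_5] − [v_0,v_2,v_4].
As a 13×4 matrix over Z this has rank 4, with invariant factors (1,1,1,1).

Now H_k = ker ∂_k / im ∂_{k+1}, so:

  H_0: rank C_0 − rank ∂_1 = 9 − 8 = 1, and the invariant factors of ∂_1 are all 1, so H_0 ≅ Z.
  H_1: rank ker ∂_1 − rank ∂_2 = (19 − 8) − 9 = 2, and the invariant factors of ∂_2 are all 1, so H_1 ≅ Z^2.
  H_2: rank ker ∂_2 − rank ∂_3 = (13 − 9) − 4 = 0, and the invariant factors of ∂_3 are all 1, so H_2 ≅ 0.
  H_3: rank ker ∂_3 − rank ∂_4 = (4 − 4) − 0 = 0, and there is no ∂_4, so H_3 ≅ 0.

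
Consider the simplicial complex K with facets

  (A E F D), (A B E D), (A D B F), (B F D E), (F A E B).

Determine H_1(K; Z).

Fix the vertex order A < B < D < E < F and write every simplex with vertices in increasing order. Then dim K = 3 and the simplices of K are:

  0-simplices (5): A, B, D, E, F
  1-simplices (10): AB, AD, AE, AF, BD, BE, BF, DE, DF, EF
  2-simplices (10): ABD, ABE, ABF, ADE, ADF, AEF, BDE, BDF, BEF, DEF
  3-simplices (5): ABDE, ABDF, ABEF, ADEF, BDEF

Hence C_0 ≅ Z^5, C_1 ≅ Z^10, C_2 ≅ Z^10, C_3 ≅ Z^5.

The boundary map ∂_1: C_1 → C_0 is given by ∂[p,q] = [q] − [p].
As a 5×10 matrix over Z this has rank 4, with invariant factors (1,1,1,1).

Boundary ∂_2: C_2 → C_1 maps a triangle to the signed sum of its edges. For instance
  ∂BDE = DE − BE + BD,
  ∂ADE = DE − AE + AD.
The resulting 10×10 matrix has rank 6, and its Smith normal form has invariant factors (1,1,1,1,1,1).

∂_3: C_3 → C_2 sends each 3-simplex σ to the alternating sum Σ_i (−1)^i (σ with its i-th vertex removed). For instance
  ∂ADEF = DEF − AEF + ADF − ADE,
  ∂ABEF = BEF − AEF + ABF − ABE.
The 10×5 boundary matrix has rank 4 and Smith normal form diag(1,1,1,1).

Now H_k = ker ∂_k / im ∂_{k+1}, so:

  H_1: rank ker ∂_1 − rank ∂_2 = (10 − 4) − 6 = 0, and the invariant factors of ∂_2 are all 1, so H_1 = 0.

H_1 = 0.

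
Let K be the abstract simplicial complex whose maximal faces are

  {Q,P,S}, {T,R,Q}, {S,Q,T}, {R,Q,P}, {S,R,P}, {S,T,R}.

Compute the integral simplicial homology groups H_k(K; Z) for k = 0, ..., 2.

H_0 = Z,  H_1 = 0,  H_2 = Z.

Fix the vertex order P < Q < R < S < T and write every simplex with vertices in increasing order. Then dim K = 2 and the simplices of K are:

  0-simplices (5): P, Q, R, S, T
  1-simplices (9): PQ, PR, PS, QR, QS, QT, RS, RT, ST
  2-simplices (6): PQR, PQS, PRS, QRT, QST, RST

giving chain groups C_0 ≅ Z^5, C_1 ≅ Z^9, C_2 ≅ Z^6.

∂_1: C_1 → C_0 is given by ∂[p,q] = [q] − [p]. For instance
  ∂RT = T − R.
The 5×9 boundary matrix has rank 4 and Smith normal form diag(1,1,1,1).

∂_2: C_2 → C_1 maps a triangle to the signed sum of its edges. For instance
  ∂RST = ST − RT + RS,
  ∂PQR = QR − PR + PQ.
As a 9×6 matrix over Z this has rank 5, with invariant factors (1,1,1,1,1).

Computing H_k = (kernel of ∂_k) / (image of ∂_{k+1}):

  H_0: rank C_0 − rank ∂_1 = 5 − 4 = 1, and the invariant factors of ∂_1 are all 1, so H_0 ≅ Z.
  H_1: rank ker ∂_1 − rank ∂_2 = (9 − 4) − 5 = 0, and the invariant factors of ∂_2 are all 1, so H_1 ≅ 0.
  H_2: rank ker ∂_2 − rank ∂_3 = (6 − 5) − 0 = 1, and there is no ∂_3, so H_2 ≅ Z.

(K is a triangulation of the 2-sphere S^2.)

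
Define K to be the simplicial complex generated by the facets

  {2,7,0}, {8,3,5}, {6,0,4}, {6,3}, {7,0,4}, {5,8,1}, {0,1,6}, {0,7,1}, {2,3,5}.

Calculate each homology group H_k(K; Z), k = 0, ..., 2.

Order the vertices as 0 < 1 < 2 < 3 < 4 < 5 < 6 < 7 < 8. Listing each simplex with vertices in this order, K has dimension 2 with simplices:

  0-simplices (9): [0], [1], [2], [3], [4], [5], [6], [7], [8]
  1-simplices (18): [0,1], [0,2], [0,4], [0,6], [0,7], [1,5], [1,6], [1,7], [1,8], [2,3], [2,5], [2,7], [3,5], [3,6], [3,8], [4,6], [4,7], [5,8]
  2-simplices (8): [0,1,6], [0,1,7], [0,2,7], [0,4,6], [0,4,7], [1,5,8], [2,3,5], [3,5,8]

so the chain groups are C_0 ≅ Z^9, C_1 ≅ Z^18, C_2 ≅ Z^8.

∂_1: C_1 → C_0 is given by ∂[p,q] = [q] − [p]. For instance
  ∂[0,7] = [7] − [0].
This gives a 9×18 integer matrix of rank 8; reducing to Smith normal form yields diagonal entries (1,1,1,1,1,1,1,1).

Boundary ∂_2: C_2 → C_1 maps a triangle to the signed sum of its edges. For instance
  ∂[0,1,7] = [1,7] − [0,7] + [0,1],
  ∂[0,1,6] = [1,6] − [0,6] + [0,1].
As a 18×8 matrix over Z this has rank 8, with invariant factors (1,1,1,1,1,1,1,1).

From H_k ≅ ker(∂_k) / im(∂_{k+1}) we obtain:

  H_0: rank C_0 − rank ∂_1 = 9 − 8 = 1, and the invariant factors of ∂_1 are all 1, so H_0 ≅ Z.
  H_1: rank ker ∂_1 − rank ∂_2 = (18 − 8) − 8 = 2, and the invariant factors of ∂_2 are all 1, so H_1 ≅ Z^2.
  H_2: rank ker ∂_2 − rank ∂_3 = (8 − 8) − 0 = 0, and there is no ∂_3, so H_2 ≅ 0.

As a check, the Euler characteristic is 9 − 18 + 8 = -1, which agrees with 1 − 2 + 0 = -1.

H_0 = Z,  H_1 = Z^2,  H_2 = 0.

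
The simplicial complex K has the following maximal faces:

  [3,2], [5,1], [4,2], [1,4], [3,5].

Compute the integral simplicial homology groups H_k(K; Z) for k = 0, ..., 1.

Order the vertices as 1 < 2 < 3 < 4 < 5. Listing each simplex with vertices in this order, K has dimension 1 with simplices:

  0-simplices (5): [1], [2], [3], [4], [5]
  1-simplices (5): [1,4], [1,5], [2,3], [2,4], [3,5]

Hence C_0 ≅ Z^5, C_1 ≅ Z^5.

∂_1: C_1 → C_0 sends each edge [p,q] (with p < q) to q − p. For instance
  ∂[3,5] = [5] − [3].
The resulting 5×5 matrix has rank 4, and its Smith normal form has invariant factors (1,1,1,1).

Computing H_k = (kernel of ∂_k) / (image of ∂_{k+1}):

  H_0: rank C_0 − rank ∂_1 = 5 − 4 = 1, and the invariant factors of ∂_1 are all 1, so H_0 ≅ Z.
  H_1: rank ker ∂_1 − rank ∂_2 = (5 − 4) − 0 = 1, and there is no ∂_2, so H_1 ≅ Z.

H_0 ≅ Z,  H_1 ≅ Z.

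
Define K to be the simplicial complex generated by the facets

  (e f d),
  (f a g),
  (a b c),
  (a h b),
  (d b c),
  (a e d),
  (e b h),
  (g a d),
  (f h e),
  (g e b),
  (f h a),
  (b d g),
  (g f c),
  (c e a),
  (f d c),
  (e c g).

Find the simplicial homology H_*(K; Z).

H_0 ≅ Z,  H_1 ≅ Z^2,  H_2 ≅ Z.

We work with the vertex ordering a < b < c < d < e < f < g < h. The simplices of K, each written with vertices in increasing order, are:

  0-simplices (8): a, b, c, d, e, f, g, h
  1-simplices (24): ab, ac, ad, ae, af, ag, ah, bc, bd, be, bg, bh, cd, ce, cf, cg, de, df, dg, ef, eg, eh, fg, fh
  2-simplices (16): abc, abh, ace, ade, adg, afg, afh, bcd, bdg, beg, beh, cdf, ceg, cfg, def, efh

so the chain groups are C_0 ≅ Z^8, C_1 ≅ Z^24, C_2 ≅ Z^16.

Boundary ∂_1: C_1 → C_0 sends each edge [p,q] (with p < q) to q − p.
As a 8×24 matrix over Z this has rank 7, with invariant factors (1,1,1,1,1,1,1).

∂_2: C_2 → C_1 maps a triangle to the signed sum of its edges. For instance
  ∂ceg = eg − cg + ce,
  ∂afg = fg − ag + af.
As a 24×16 matrix over Z this has rank 15, with invariant factors (1,1,1,1,1,1,1,1,1,1,1,1,1,1,1).

Computing H_k = (kernel of ∂_k) / (image of ∂_{k+1}):

  H_0: rank C_0 − rank ∂_1 = 8 − 7 = 1, and the invariant factors of ∂_1 are all 1, so H_0 = Z.
  H_1: rank ker ∂_1 − rank ∂_2 = (24 − 7) − 15 = 2, and the invariant factors of ∂_2 are all 1, so H_1 = Z^2.
  H_2: rank ker ∂_2 − rank ∂_3 = (16 − 15) − 0 = 1, and there is no ∂_3, so H_2 = Z.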